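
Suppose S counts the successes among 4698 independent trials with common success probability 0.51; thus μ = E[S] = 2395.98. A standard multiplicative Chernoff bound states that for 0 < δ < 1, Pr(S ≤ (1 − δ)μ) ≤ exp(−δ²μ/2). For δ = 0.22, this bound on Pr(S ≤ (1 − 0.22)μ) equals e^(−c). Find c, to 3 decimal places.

57.983

c = δ²μ/2 = 0.22²·2395.98/2 = 57.9827.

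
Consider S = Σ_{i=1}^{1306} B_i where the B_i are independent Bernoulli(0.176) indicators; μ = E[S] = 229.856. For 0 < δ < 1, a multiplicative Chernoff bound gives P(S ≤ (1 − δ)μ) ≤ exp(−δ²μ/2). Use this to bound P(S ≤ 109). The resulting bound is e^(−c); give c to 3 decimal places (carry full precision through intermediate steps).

Write 109 = (1 − δ)μ, so δ = 1 − 109/229.856 = 0.5257901…
Then the exponent is δ²μ/2 = (μ − 109)²/(2μ) = 31.772442.

31.772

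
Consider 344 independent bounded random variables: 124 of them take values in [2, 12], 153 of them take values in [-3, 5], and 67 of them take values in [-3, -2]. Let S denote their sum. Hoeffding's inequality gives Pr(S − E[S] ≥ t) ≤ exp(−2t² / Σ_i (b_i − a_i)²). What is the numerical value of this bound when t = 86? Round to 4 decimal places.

Σ(b_i − a_i)² = 124·10² + 153·8² + 67·1² = 22259.
Exponent = 2·86² / 22259 = 0.66454.
Bound = exp(−0.66454) = 0.51451.

0.5145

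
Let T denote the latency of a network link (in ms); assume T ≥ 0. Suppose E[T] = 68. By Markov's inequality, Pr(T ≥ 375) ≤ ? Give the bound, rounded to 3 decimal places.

Markov's inequality: for a non-negative random variable, Pr(T ≥ a) ≤ E[T]/a.
Here E[T] = 68 and a = 375, so the bound is 68/375 = 0.1813.

0.181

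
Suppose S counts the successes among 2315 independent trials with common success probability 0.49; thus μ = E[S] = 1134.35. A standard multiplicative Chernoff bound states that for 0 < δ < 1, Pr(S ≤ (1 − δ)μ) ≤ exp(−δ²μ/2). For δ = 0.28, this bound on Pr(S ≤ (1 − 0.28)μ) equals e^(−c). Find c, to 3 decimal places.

c = δ²μ/2 = 0.28²·1134.35/2 = 44.4665.

44.467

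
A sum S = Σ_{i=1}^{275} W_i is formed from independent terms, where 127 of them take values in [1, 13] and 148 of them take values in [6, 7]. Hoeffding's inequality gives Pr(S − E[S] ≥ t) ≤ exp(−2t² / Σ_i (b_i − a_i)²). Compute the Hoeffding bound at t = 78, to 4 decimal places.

0.5168

Σ(b_i − a_i)² = 127·12² + 148·1² = 18436.
Exponent = 2·78² / 18436 = 0.66001.
Bound = exp(−0.66001) = 0.51684.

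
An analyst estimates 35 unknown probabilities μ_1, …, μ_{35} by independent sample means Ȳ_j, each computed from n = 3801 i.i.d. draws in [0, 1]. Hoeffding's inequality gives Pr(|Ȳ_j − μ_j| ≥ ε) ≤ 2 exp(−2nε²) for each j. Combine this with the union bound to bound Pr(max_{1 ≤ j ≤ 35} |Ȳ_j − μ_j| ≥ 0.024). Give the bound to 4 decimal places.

0.8779

Per-experiment Hoeffding bound: 2·exp(−2·3801·0.024²) = 2·exp(−4.37875) = 0.025082.
Union bound over 35 events: 35·0.025082 = 0.87787.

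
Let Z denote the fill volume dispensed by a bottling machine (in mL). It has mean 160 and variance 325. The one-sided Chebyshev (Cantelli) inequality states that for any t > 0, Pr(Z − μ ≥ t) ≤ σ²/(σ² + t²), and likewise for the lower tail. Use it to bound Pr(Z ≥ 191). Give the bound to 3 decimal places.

0.253

Here σ² = 325 and t = 31, so σ² + t² = 1286.
Cantelli's bound: 325/1286 = 0.2527.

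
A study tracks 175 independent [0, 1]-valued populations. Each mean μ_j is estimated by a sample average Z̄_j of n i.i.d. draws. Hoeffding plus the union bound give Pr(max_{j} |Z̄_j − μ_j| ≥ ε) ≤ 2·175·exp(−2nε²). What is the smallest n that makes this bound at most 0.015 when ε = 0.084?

713

Need 2·175·exp(−2nε²) ≤ 0.015, i.e. exp(−2nε²) ≤ 0.015/350.
So 2nε² ≥ ln(350/0.015) = 10.057638.
Hence n ≥ 10.057638/(2·0.084²) = 712.701.
The smallest integer n is 713.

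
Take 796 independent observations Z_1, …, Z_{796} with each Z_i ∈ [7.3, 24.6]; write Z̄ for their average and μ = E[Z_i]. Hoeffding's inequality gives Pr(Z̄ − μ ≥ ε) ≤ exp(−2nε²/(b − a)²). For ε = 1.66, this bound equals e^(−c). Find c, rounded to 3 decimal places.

c = 2nε²/(b − a)² = 2·796·1.66² / 17.3² = 14.6577.

14.658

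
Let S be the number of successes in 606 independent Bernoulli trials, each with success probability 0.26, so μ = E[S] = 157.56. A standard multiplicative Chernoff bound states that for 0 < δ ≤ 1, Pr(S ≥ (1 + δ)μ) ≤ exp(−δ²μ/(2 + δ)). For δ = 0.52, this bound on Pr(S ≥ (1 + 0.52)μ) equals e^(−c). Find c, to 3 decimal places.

16.906

c = δ²μ/(2 + δ) = 0.52²·157.56/(2 + 0.52) = 16.9064.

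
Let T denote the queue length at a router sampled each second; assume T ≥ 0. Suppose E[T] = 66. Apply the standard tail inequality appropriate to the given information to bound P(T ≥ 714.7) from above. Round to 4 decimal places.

Only the mean of a non-negative variable is known, so Markov's inequality is the applicable tail bound.
Markov's inequality: for a non-negative random variable, P(T ≥ a) ≤ E[T]/a.
Here E[T] = 66 and a = 714.7, so the bound is 66/714.7 = 0.0923.

0.0923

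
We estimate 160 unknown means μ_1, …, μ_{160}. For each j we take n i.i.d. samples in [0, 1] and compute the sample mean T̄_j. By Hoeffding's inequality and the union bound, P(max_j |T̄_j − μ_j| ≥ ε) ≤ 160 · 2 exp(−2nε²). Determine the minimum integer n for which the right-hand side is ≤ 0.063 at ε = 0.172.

Need 2·160·exp(−2nε²) ≤ 0.063, i.e. exp(−2nε²) ≤ 0.063/320.
So 2nε² ≥ ln(320/0.063) = 8.532942.
Hence n ≥ 8.532942/(2·0.172²) = 144.215.
The smallest integer n is 145.

145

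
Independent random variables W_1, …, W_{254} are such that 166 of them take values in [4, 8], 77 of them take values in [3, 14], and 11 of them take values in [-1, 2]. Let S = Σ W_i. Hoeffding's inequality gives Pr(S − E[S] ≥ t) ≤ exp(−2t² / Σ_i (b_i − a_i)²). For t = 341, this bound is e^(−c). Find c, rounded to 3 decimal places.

Σ(b_i − a_i)² = 166·4² + 77·11² + 11·3² = 12072.
c = 2t² / 12072 = 2·341² / 12072 = 19.2646.

19.265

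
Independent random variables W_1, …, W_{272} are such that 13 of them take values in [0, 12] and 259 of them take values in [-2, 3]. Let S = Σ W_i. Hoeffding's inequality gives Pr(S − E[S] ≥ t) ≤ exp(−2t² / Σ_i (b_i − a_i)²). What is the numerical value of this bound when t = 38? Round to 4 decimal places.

0.7075

Σ(b_i − a_i)² = 13·12² + 259·5² = 8347.
Exponent = 2·38² / 8347 = 0.34599.
Bound = exp(−0.34599) = 0.70752.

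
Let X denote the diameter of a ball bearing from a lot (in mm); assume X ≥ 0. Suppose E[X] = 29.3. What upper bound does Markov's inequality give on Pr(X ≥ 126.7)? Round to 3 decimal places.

0.231

Markov's inequality: for a non-negative random variable, Pr(X ≥ a) ≤ E[X]/a.
Here E[X] = 29.3 and a = 126.7, so the bound is 29.3/126.7 = 0.2313.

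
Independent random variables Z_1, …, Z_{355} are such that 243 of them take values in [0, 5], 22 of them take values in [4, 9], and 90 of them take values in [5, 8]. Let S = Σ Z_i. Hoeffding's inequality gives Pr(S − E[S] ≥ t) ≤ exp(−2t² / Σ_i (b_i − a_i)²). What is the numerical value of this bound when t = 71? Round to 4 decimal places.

0.2577

Σ(b_i − a_i)² = 243·5² + 22·5² + 90·3² = 7435.
Exponent = 2·71² / 7435 = 1.35602.
Bound = exp(−1.35602) = 0.25768.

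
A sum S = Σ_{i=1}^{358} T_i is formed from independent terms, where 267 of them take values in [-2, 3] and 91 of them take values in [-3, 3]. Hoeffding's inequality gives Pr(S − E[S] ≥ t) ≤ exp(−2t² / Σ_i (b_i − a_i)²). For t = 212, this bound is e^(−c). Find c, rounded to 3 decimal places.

Σ(b_i − a_i)² = 267·5² + 91·6² = 9951.
c = 2t² / 9951 = 2·212² / 9951 = 9.0331.

9.033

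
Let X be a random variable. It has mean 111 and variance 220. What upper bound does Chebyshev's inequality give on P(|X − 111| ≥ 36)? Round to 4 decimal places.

Chebyshev: P(|X − μ| ≥ t) ≤ Var(X)/t².
Bound = 220 / 1296 = 0.1698.

0.1698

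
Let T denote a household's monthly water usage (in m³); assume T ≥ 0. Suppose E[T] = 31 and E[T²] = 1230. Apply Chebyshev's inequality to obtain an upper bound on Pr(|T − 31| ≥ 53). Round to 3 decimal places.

Var(T) = E[T²] − (E[T])² = 1230 − 961 = 269.
Chebyshev's inequality: Pr(|T − μ| ≥ t) ≤ Var(T)/t² = 269/2809 = 0.0958.

0.096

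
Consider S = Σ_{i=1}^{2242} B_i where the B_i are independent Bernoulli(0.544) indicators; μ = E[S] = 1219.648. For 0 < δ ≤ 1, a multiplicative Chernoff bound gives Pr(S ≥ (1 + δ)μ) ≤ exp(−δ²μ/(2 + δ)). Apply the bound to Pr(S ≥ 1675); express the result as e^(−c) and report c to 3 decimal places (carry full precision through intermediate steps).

71.631

Write 1675 = (1 + δ)μ, so δ = 1675/1219.648 − 1 = 0.3733471…
Then the exponent is δ²μ/(2 + δ) = (1675 − μ)² / (μ·(2 + δ)) = 71.630624.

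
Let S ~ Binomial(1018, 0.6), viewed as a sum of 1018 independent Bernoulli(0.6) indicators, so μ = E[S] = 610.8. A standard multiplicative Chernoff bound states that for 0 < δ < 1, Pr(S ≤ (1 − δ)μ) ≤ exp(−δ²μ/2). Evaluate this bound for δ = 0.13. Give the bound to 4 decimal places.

0.0057

Exponent = δ²μ/2 = 0.13²·610.8/2 = 5.1613.
Bound = exp(−5.1613) = 0.00573.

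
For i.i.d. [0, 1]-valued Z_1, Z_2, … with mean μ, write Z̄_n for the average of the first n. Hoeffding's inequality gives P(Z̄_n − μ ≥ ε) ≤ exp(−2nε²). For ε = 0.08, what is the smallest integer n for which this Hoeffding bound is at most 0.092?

Require exp(−2nε²) ≤ 0.092, i.e. 2nε² ≥ ln(1/0.092) = 2.385967.
So n ≥ 2.385967 / (2·0.08²) = 186.404.
The smallest integer n is 187.

187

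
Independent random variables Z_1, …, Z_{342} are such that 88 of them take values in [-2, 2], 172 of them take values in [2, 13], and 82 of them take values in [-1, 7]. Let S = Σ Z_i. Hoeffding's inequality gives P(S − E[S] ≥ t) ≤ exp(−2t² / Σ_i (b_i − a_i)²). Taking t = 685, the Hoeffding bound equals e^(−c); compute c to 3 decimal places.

34.165

Σ(b_i − a_i)² = 88·4² + 172·11² + 82·8² = 27468.
c = 2t² / 27468 = 2·685² / 27468 = 34.1652.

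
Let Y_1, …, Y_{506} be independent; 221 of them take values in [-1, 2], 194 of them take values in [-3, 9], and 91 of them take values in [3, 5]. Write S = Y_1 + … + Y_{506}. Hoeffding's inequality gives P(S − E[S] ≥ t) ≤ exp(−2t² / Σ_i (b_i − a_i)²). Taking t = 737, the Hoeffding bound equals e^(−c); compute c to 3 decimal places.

35.866

Σ(b_i − a_i)² = 221·3² + 194·12² + 91·2² = 30289.
c = 2t² / 30289 = 2·737² / 30289 = 35.8658.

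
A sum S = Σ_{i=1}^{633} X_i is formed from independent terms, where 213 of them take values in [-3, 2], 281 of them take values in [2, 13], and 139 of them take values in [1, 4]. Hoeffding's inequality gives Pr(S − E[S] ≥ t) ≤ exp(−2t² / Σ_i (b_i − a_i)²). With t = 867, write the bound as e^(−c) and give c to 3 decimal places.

37.050

Σ(b_i − a_i)² = 213·5² + 281·11² + 139·3² = 40577.
c = 2t² / 40577 = 2·867² / 40577 = 37.0500.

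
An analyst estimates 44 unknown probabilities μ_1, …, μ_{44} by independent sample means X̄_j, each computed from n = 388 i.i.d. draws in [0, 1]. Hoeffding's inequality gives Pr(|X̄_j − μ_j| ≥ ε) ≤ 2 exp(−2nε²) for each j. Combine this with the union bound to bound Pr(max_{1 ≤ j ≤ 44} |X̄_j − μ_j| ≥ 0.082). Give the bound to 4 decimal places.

0.4769

Per-experiment Hoeffding bound: 2·exp(−2·388·0.082²) = 2·exp(−5.21782) = 0.010838.
Union bound over 44 events: 44·0.010838 = 0.47688.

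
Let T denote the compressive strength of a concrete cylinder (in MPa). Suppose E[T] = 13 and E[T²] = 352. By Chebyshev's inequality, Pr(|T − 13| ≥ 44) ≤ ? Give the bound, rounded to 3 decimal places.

0.095

Var(T) = E[T²] − (E[T])² = 352 − 169 = 183.
Chebyshev's inequality: Pr(|T − μ| ≥ t) ≤ Var(T)/t² = 183/1936 = 0.0945.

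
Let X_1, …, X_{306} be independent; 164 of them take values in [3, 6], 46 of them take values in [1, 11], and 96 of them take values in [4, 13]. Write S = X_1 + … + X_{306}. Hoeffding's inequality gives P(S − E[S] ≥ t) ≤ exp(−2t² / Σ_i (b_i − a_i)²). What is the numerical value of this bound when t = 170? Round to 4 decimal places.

0.0154

Σ(b_i − a_i)² = 164·3² + 46·10² + 96·9² = 13852.
Exponent = 2·170² / 13852 = 4.17268.
Bound = exp(−4.17268) = 0.01541.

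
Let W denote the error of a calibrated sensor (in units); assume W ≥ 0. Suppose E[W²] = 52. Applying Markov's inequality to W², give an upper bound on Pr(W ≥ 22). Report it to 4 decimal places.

0.1074

Since W ≥ 0, the event {W ≥ 22} is the same as {W² ≥ 484}.
Markov's inequality applied to W² gives Pr(W² ≥ 484) ≤ E[W²]/484 = 52/484 = 0.1074.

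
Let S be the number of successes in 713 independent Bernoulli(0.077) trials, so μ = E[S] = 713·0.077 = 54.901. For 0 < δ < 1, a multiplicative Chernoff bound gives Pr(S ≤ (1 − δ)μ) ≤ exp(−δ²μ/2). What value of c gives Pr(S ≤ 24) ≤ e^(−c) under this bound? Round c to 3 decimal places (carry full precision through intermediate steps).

Write 24 = (1 − δ)μ, so δ = 1 − 24/54.901 = 0.5628495…
Then the exponent is δ²μ/2 = (μ − 24)²/(2μ) = 8.696306.

8.696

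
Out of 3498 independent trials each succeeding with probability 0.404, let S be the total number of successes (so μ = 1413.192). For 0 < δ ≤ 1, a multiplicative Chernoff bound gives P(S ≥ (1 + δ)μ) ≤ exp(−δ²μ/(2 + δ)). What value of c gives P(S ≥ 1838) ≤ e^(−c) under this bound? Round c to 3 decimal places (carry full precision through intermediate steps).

55.506

Write 1838 = (1 + δ)μ, so δ = 1838/1413.192 − 1 = 0.3006018…
Then the exponent is δ²μ/(2 + δ) = (1838 − μ)² / (μ·(2 + δ)) = 55.506361.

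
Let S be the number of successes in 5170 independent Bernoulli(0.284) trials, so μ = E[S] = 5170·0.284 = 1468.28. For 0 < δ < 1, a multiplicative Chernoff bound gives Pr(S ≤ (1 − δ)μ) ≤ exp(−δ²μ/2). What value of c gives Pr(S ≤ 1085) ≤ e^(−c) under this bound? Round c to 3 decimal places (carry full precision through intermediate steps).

Write 1085 = (1 − δ)μ, so δ = 1 − 1085/1468.28 = 0.2610401…
Then the exponent is δ²μ/2 = (μ − 1085)²/(2μ) = 50.025730.

50.026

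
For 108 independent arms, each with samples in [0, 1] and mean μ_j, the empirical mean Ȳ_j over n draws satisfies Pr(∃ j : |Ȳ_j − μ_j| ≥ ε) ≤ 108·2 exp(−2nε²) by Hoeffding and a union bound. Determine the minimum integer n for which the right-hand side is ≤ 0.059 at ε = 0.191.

Need 2·108·exp(−2nε²) ≤ 0.059, i.e. exp(−2nε²) ≤ 0.059/216.
So 2nε² ≥ ln(216/0.059) = 8.205496.
Hence n ≥ 8.205496/(2·0.191²) = 112.463.
The smallest integer n is 113.

113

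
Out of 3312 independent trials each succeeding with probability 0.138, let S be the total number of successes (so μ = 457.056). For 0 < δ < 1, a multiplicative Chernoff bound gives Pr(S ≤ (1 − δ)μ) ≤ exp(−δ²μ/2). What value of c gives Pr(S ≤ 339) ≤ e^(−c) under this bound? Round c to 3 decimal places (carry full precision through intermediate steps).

Write 339 = (1 − δ)μ, so δ = 1 − 339/457.056 = 0.2582966…
Then the exponent is δ²μ/2 = (μ − 339)²/(2μ) = 15.246730.

15.247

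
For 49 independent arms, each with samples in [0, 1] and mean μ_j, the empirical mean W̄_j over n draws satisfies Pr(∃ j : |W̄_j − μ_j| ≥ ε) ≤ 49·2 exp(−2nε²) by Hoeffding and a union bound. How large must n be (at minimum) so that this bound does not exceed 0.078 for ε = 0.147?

Need 2·49·exp(−2nε²) ≤ 0.078, i.e. exp(−2nε²) ≤ 0.078/98.
So 2nε² ≥ ln(98/0.078) = 7.136014.
Hence n ≥ 7.136014/(2·0.147²) = 165.117.
The smallest integer n is 166.

166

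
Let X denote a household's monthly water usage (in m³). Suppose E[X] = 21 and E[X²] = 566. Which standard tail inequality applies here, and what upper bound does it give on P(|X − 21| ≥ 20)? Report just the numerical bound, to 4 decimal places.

The first two moments determine the variance, so Chebyshev's inequality is the sharpest standard bound available.
Var(X) = E[X²] − (E[X])² = 566 − 441 = 125.
Chebyshev's inequality: P(|X − μ| ≥ t) ≤ Var(X)/t² = 125/400 = 0.3125.

0.3125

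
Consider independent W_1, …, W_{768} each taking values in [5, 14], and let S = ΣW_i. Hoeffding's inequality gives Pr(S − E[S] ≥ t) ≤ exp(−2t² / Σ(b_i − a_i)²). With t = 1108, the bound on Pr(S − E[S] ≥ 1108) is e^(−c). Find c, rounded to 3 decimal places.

39.470

Σ(b_i − a_i)² = 768·(9)² = 62208.
c = 2t²/62208 = 2·1108²/62208 = 39.4697.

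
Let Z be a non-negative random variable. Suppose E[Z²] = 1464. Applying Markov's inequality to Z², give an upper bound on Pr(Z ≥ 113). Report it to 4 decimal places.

Since Z ≥ 0, the event {Z ≥ 113} is the same as {Z² ≥ 12769}.
Markov's inequality applied to Z² gives Pr(Z² ≥ 12769) ≤ E[Z²]/12769 = 1464/12769 = 0.1147.

0.1147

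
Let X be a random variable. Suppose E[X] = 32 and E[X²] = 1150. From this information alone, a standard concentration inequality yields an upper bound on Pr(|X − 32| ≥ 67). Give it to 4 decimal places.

0.0281

The first two moments determine the variance, so Chebyshev's inequality is the sharpest standard bound available.
Var(X) = E[X²] − (E[X])² = 1150 − 1024 = 126.
Chebyshev's inequality: Pr(|X − μ| ≥ t) ≤ Var(X)/t² = 126/4489 = 0.0281.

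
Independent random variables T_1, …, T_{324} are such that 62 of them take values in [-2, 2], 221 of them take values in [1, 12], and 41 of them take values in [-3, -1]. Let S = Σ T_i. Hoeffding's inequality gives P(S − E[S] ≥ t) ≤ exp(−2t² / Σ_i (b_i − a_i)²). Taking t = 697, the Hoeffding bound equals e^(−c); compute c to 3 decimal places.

Σ(b_i − a_i)² = 62·4² + 221·11² + 41·2² = 27897.
c = 2t² / 27897 = 2·697² / 27897 = 34.8288.

34.829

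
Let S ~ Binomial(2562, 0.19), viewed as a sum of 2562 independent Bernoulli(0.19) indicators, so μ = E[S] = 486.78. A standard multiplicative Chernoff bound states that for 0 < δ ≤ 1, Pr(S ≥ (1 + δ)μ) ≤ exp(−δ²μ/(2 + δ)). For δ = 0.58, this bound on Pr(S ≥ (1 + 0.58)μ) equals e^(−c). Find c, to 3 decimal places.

c = δ²μ/(2 + δ) = 0.58²·486.78/(2 + 0.58) = 63.4701.

63.470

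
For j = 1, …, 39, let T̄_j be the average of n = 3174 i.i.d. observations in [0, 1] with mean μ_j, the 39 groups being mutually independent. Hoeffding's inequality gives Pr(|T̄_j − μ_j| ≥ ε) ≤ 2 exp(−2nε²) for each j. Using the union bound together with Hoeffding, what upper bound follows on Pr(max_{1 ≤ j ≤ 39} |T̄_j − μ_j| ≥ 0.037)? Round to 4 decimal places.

0.0131

Per-experiment Hoeffding bound: 2·exp(−2·3174·0.037²) = 2·exp(−8.69041) = 0.00033638.
Union bound over 39 events: 39·0.00033638 = 0.01312.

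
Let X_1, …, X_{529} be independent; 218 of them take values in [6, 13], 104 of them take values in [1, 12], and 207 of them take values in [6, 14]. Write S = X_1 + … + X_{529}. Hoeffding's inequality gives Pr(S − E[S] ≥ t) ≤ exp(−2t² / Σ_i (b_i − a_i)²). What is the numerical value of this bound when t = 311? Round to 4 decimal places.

0.0050

Σ(b_i − a_i)² = 218·7² + 104·11² + 207·8² = 36514.
Exponent = 2·311² / 36514 = 5.29775.
Bound = exp(−5.29775) = 0.00500.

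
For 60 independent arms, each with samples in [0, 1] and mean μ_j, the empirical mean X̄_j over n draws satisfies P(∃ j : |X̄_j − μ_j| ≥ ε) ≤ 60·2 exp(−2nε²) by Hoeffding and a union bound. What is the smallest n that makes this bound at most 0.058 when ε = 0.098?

398

Need 2·60·exp(−2nε²) ≤ 0.058, i.e. exp(−2nε²) ≤ 0.058/120.
So 2nε² ≥ ln(120/0.058) = 7.634804.
Hence n ≥ 7.634804/(2·0.098²) = 397.480.
The smallest integer n is 398.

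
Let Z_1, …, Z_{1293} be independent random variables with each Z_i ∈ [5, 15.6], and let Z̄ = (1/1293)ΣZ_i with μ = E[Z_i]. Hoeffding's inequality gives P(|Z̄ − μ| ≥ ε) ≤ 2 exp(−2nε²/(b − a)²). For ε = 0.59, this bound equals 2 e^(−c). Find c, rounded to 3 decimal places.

8.012

c = 2nε²/(b − a)² = 2·1293·0.59² / 10.6² = 8.0116.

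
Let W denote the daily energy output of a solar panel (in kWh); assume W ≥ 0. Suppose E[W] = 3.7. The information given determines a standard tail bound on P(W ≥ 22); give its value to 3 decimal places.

0.168

Only the mean of a non-negative variable is known, so Markov's inequality is the applicable tail bound.
Markov's inequality: for a non-negative random variable, P(W ≥ a) ≤ E[W]/a.
Here E[W] = 3.7 and a = 22, so the bound is 3.7/22 = 0.1682.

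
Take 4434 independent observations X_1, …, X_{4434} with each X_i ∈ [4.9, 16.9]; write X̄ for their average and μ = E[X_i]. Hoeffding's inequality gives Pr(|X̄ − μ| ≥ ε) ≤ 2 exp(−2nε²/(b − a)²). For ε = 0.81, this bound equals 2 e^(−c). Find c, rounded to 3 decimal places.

c = 2nε²/(b − a)² = 2·4434·0.81² / 12² = 40.4048.

40.405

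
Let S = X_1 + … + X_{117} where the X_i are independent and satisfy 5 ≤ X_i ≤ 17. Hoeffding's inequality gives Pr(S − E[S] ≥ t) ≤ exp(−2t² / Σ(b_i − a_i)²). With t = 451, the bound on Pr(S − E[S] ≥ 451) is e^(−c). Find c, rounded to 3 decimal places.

Σ(b_i − a_i)² = 117·(12)² = 16848.
c = 2t²/16848 = 2·451²/16848 = 24.1454.

24.145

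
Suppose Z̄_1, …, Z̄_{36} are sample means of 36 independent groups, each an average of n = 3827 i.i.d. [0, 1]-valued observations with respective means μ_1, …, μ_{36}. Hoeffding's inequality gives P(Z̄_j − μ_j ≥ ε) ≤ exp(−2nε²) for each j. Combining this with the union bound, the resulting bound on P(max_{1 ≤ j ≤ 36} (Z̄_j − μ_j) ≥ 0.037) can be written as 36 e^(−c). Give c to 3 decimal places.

10.478

Union bound over the 36 events: P(max_{1 ≤ j ≤ 36} (Z̄_j − μ_j) ≥ 0.037) ≤ 36·exp(−2nε²) = 36 exp(−2·3827·0.037²).
So c = 2·3827·0.037² = 10.4783.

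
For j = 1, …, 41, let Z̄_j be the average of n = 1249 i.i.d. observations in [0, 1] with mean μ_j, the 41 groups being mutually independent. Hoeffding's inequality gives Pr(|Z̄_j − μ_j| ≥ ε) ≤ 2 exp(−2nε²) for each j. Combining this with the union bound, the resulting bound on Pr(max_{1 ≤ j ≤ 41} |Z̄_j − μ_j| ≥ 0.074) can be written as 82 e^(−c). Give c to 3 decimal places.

Union bound over the 41 events: Pr(max_{1 ≤ j ≤ 41} |Z̄_j − μ_j| ≥ 0.074) ≤ 41·2·exp(−2nε²) = 82 exp(−2·1249·0.074²).
So c = 2·1249·0.074² = 13.6790.

13.679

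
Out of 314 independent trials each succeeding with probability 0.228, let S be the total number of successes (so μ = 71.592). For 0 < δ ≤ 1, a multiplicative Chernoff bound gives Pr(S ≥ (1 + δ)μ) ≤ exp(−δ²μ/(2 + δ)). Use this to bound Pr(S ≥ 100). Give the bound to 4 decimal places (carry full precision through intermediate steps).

0.0091

Write 100 = (1 + δ)μ, so δ = 100/71.592 − 1 = 0.3968041…
Then the exponent is δ²μ/(2 + δ) = (100 − μ)² / (μ·(2 + δ)) = 4.703101.
Bound = exp(−4.703101) = 0.00907.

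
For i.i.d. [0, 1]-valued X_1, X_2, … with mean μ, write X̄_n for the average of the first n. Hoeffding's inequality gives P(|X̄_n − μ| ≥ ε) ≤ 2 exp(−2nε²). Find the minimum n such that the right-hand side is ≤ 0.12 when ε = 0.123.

Require 2·exp(−2nε²) ≤ 0.12, i.e. 2nε² ≥ ln(2/0.12) = 2.813411.
So n ≥ 2.813411 / (2·0.123²) = 92.981.
The smallest integer n is 93.

93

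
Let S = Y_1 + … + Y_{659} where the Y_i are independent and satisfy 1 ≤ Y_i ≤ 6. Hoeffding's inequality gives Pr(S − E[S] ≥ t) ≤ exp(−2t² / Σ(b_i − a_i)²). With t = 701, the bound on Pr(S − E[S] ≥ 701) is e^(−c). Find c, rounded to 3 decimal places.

Σ(b_i − a_i)² = 659·(5)² = 16475.
c = 2t²/16475 = 2·701²/16475 = 59.6541.

59.654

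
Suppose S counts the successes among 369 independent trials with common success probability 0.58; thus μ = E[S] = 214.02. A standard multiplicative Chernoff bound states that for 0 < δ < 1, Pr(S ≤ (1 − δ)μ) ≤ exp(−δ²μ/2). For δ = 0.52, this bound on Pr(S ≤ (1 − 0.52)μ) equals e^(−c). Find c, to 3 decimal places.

c = δ²μ/2 = 0.52²·214.02/2 = 28.9355.

28.936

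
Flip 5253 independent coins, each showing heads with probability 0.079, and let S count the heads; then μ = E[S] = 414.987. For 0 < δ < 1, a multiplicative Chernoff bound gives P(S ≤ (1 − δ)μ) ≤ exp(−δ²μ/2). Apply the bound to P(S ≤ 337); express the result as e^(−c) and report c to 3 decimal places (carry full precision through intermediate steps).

Write 337 = (1 − δ)μ, so δ = 1 − 337/414.987 = 0.1879264…
Then the exponent is δ²μ/2 = (μ − 337)²/(2μ) = 7.327907.

7.328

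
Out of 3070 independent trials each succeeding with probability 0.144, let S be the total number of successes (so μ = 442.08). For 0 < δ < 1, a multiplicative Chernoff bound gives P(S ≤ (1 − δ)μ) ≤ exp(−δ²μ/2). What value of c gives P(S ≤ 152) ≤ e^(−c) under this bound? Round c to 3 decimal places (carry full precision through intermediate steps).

95.171

Write 152 = (1 − δ)μ, so δ = 1 − 152/442.08 = 0.6561708…
Then the exponent is δ²μ/2 = (μ − 152)²/(2μ) = 95.171017.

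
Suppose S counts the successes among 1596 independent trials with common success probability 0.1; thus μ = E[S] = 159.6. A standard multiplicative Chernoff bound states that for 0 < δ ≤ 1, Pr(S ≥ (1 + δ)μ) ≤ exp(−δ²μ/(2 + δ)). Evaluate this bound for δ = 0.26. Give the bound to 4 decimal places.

0.0084

Exponent = δ²μ/(2 + δ) = 0.26²·159.6/2.26 = 4.7739.
Bound = exp(−4.7739) = 0.00845.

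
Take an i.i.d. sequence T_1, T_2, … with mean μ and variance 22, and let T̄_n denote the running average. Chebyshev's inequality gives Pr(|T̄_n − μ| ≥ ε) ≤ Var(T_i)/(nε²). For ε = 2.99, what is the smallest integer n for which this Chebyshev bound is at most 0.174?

15

Require 22/(n·2.99²) ≤ 0.174, i.e. n ≥ 22/(0.174·2.99²) = 14.143.
The smallest integer n is 15.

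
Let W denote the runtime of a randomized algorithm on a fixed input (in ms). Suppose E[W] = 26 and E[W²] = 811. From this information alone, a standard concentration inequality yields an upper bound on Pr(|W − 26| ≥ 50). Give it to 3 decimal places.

The first two moments determine the variance, so Chebyshev's inequality is the sharpest standard bound available.
Var(W) = E[W²] − (E[W])² = 811 − 676 = 135.
Chebyshev's inequality: Pr(|W − μ| ≥ t) ≤ Var(W)/t² = 135/2500 = 0.0540.

0.054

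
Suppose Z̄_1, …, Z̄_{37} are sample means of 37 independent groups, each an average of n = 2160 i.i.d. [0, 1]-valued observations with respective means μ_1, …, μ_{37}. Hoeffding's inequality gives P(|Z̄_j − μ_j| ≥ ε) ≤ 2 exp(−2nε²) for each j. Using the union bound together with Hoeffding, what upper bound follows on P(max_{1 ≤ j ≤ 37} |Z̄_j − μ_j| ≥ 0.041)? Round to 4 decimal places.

0.0519

Per-experiment Hoeffding bound: 2·exp(−2·2160·0.041²) = 2·exp(−7.26192) = 0.0014035.
Union bound over 37 events: 37·0.0014035 = 0.05193.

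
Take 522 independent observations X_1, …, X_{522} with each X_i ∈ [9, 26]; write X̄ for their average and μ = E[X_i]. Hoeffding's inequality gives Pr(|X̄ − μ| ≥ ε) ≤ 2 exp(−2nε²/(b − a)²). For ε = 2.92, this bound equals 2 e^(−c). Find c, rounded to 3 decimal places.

c = 2nε²/(b − a)² = 2·522·2.92² / 17² = 30.8013.

30.801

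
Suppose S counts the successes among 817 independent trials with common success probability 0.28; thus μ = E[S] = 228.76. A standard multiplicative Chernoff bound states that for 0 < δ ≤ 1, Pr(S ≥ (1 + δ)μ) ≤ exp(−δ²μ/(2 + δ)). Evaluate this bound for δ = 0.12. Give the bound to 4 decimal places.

Exponent = δ²μ/(2 + δ) = 0.12²·228.76/2.12 = 1.5538.
Bound = exp(−1.5538) = 0.21143.

0.2114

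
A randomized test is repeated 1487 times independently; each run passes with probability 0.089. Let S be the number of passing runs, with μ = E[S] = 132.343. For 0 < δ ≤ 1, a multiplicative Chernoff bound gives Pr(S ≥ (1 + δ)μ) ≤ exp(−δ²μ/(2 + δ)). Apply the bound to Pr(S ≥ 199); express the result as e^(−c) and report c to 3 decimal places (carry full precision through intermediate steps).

Write 199 = (1 + δ)μ, so δ = 199/132.343 − 1 = 0.5036685…
Then the exponent is δ²μ/(2 + δ) = (199 − μ)² / (μ·(2 + δ)) = 13.409535.

13.410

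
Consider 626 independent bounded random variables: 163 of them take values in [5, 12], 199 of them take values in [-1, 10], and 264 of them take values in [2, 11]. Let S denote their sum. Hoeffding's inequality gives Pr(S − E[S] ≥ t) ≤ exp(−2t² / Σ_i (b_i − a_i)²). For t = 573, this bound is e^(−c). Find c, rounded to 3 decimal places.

12.285

Σ(b_i − a_i)² = 163·7² + 199·11² + 264·9² = 53450.
c = 2t² / 53450 = 2·573² / 53450 = 12.2855.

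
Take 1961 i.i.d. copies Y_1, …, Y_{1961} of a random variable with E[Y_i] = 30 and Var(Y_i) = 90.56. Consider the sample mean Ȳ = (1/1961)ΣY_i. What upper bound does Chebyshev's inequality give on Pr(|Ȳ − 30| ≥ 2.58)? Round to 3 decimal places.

0.007

Var(Ȳ) = Var(Y_i)/n = 90.56/1961 = 0.046181.
Chebyshev: Pr(|Ȳ − 30| ≥ 2.58) ≤ Var(Ȳ)/(2.58)² = 90.56/(1961·2.58²) = 0.0069.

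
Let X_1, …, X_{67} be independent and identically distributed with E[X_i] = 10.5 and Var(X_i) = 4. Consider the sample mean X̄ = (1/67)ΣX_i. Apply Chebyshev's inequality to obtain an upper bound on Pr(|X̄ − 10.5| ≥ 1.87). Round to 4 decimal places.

Var(X̄) = Var(X_i)/n = 4/67 = 0.059701.
Chebyshev: Pr(|X̄ − 10.5| ≥ 1.87) ≤ Var(X̄)/(1.87)² = 4/(67·1.87²) = 0.0171.

0.0171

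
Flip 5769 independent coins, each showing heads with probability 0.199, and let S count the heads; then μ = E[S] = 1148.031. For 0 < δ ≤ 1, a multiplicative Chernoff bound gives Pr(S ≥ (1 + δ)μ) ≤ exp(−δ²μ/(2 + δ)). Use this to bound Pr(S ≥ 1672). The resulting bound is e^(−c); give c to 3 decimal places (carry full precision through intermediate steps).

Write 1672 = (1 + δ)μ, so δ = 1672/1148.031 − 1 = 0.4564067…
Then the exponent is δ²μ/(2 + δ) = (1672 − μ)² / (μ·(2 + δ)) = 97.354785.

97.355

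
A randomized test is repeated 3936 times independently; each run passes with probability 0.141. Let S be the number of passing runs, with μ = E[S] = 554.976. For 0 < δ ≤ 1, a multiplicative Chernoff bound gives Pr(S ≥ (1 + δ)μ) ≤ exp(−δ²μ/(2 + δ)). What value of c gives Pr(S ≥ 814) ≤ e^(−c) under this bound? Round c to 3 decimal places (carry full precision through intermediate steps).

Write 814 = (1 + δ)μ, so δ = 814/554.976 − 1 = 0.4667301…
Then the exponent is δ²μ/(2 + δ) = (814 − μ)² / (μ·(2 + δ)) = 49.009941.

49.010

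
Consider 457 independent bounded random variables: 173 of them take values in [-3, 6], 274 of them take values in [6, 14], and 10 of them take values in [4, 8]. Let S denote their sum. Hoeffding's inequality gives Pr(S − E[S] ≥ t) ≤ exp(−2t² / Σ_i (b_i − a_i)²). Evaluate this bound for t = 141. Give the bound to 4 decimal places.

Σ(b_i − a_i)² = 173·9² + 274·8² + 10·4² = 31709.
Exponent = 2·141² / 31709 = 1.25397.
Bound = exp(−1.25397) = 0.28537.

0.2854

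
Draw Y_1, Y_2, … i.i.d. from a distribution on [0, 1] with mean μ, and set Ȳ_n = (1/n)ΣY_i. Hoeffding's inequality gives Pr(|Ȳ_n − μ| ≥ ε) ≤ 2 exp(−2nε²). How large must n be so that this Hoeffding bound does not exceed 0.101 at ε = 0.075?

266

Require 2·exp(−2nε²) ≤ 0.101, i.e. 2nε² ≥ ln(2/0.101) = 2.985782.
So n ≥ 2.985782 / (2·0.075²) = 265.403.
The smallest integer n is 266.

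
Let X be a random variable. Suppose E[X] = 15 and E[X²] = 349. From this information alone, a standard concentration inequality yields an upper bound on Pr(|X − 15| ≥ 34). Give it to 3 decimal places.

The first two moments determine the variance, so Chebyshev's inequality is the sharpest standard bound available.
Var(X) = E[X²] − (E[X])² = 349 − 225 = 124.
Chebyshev's inequality: Pr(|X − μ| ≥ t) ≤ Var(X)/t² = 124/1156 = 0.1073.

0.107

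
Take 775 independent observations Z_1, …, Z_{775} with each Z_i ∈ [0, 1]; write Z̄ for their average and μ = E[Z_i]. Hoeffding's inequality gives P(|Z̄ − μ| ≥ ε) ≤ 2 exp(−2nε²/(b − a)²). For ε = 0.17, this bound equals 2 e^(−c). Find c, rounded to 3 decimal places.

c = 2nε²/(b − a)² = 2·775·0.17² / 1² = 44.7950.

44.795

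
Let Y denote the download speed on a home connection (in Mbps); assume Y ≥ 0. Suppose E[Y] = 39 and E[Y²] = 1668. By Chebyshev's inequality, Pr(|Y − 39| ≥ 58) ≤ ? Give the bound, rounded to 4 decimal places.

Var(Y) = E[Y²] − (E[Y])² = 1668 − 1521 = 147.
Chebyshev's inequality: Pr(|Y − μ| ≥ t) ≤ Var(Y)/t² = 147/3364 = 0.0437.

0.0437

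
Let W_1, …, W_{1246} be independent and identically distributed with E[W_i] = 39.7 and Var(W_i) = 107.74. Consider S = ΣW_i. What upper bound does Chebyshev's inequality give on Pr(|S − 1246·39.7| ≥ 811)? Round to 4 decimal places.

0.2041

Var(S) = n·Var(W_i) = 1246·107.74 = 134244.04.
Chebyshev: Pr(|S − 1246·39.7| ≥ 811) ≤ Var(S)/811² = 134244.04/657721 = 0.2041.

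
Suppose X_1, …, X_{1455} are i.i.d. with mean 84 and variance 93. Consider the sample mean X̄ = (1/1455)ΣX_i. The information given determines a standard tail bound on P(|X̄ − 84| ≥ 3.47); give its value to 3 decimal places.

0.005

With mean and variance of each term known, Chebyshev's inequality bounds the deviation of the sum (or sample mean).
Var(X̄) = Var(X_i)/n = 93/1455 = 0.063918.
Chebyshev: P(|X̄ − 84| ≥ 3.47) ≤ Var(X̄)/(3.47)² = 93/(1455·3.47²) = 0.0053.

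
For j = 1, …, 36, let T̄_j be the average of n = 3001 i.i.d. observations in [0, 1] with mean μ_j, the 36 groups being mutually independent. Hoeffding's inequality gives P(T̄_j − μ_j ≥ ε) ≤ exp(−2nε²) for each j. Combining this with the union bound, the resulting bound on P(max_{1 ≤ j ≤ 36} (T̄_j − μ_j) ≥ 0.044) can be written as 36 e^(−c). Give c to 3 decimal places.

Union bound over the 36 events: P(max_{1 ≤ j ≤ 36} (T̄_j − μ_j) ≥ 0.044) ≤ 36·exp(−2nε²) = 36 exp(−2·3001·0.044²).
So c = 2·3001·0.044² = 11.6199.

11.620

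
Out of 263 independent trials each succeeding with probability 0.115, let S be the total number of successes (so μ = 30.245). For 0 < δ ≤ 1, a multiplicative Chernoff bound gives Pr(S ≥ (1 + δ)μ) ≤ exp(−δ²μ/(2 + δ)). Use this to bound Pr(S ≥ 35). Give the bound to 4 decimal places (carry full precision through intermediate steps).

0.7071

Write 35 = (1 + δ)μ, so δ = 35/30.245 − 1 = 0.1572161…
Then the exponent is δ²μ/(2 + δ) = (35 − μ)² / (μ·(2 + δ)) = 0.346540.
Bound = exp(−0.346540) = 0.70713.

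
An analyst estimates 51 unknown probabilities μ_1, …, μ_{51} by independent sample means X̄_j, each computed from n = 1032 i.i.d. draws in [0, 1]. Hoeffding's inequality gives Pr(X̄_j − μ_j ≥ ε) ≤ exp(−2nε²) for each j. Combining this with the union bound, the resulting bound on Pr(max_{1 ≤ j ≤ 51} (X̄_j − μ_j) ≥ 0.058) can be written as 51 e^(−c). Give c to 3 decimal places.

6.943

Union bound over the 51 events: Pr(max_{1 ≤ j ≤ 51} (X̄_j − μ_j) ≥ 0.058) ≤ 51·exp(−2nε²) = 51 exp(−2·1032·0.058²).
So c = 2·1032·0.058² = 6.9433.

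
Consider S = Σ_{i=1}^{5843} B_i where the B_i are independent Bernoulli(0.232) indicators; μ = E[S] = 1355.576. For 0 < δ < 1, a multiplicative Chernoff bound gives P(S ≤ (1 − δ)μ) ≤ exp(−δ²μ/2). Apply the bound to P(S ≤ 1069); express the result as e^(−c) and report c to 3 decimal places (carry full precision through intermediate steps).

Write 1069 = (1 − δ)μ, so δ = 1 − 1069/1355.576 = 0.2114053…
Then the exponent is δ²μ/2 = (μ − 1069)²/(2μ) = 30.291848.

30.292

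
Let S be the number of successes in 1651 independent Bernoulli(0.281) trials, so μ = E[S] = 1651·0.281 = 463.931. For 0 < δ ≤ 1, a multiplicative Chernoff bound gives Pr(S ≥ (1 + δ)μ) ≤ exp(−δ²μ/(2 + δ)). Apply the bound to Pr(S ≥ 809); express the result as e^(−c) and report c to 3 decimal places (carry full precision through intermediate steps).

Write 809 = (1 + δ)μ, so δ = 809/463.931 − 1 = 0.7437938…
Then the exponent is δ²μ/(2 + δ) = (809 − μ)² / (μ·(2 + δ)) = 93.542081.

93.542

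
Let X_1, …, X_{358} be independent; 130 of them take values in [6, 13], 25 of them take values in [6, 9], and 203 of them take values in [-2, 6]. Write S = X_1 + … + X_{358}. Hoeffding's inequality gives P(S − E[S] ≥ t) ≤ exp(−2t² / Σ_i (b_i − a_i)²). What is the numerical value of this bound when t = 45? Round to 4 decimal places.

0.8132

Σ(b_i − a_i)² = 130·7² + 25·3² + 203·8² = 19587.
Exponent = 2·45² / 19587 = 0.20677.
Bound = exp(−0.20677) = 0.81321.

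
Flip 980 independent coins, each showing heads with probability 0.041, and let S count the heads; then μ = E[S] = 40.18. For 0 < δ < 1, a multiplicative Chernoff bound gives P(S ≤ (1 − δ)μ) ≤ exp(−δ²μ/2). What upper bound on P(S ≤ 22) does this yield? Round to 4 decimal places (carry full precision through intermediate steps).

Write 22 = (1 − δ)μ, so δ = 1 − 22/40.18 = 0.4524639…
Then the exponent is δ²μ/2 = (μ − 22)²/(2μ) = 4.112897.
Bound = exp(−4.112897) = 0.01636.

0.0164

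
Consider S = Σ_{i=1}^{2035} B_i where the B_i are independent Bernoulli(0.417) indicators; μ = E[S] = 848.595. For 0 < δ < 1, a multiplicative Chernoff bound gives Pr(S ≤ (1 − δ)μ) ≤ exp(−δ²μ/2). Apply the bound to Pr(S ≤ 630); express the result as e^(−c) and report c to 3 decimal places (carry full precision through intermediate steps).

28.155

Write 630 = (1 − δ)μ, so δ = 1 − 630/848.595 = 0.2575964…
Then the exponent is δ²μ/2 = (μ − 630)²/(2μ) = 28.154640.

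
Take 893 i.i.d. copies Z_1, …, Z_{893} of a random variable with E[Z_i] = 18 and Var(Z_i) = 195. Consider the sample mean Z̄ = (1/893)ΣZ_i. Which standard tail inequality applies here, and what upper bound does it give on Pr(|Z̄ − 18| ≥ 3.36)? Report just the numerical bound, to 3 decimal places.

With mean and variance of each term known, Chebyshev's inequality bounds the deviation of the sum (or sample mean).
Var(Z̄) = Var(Z_i)/n = 195/893 = 0.21837.
Chebyshev: Pr(|Z̄ − 18| ≥ 3.36) ≤ Var(Z̄)/(3.36)² = 195/(893·3.36²) = 0.0193.

0.019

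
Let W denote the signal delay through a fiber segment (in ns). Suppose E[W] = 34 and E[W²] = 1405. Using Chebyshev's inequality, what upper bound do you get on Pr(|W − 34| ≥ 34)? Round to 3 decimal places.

0.215

Var(W) = E[W²] − (E[W])² = 1405 − 1156 = 249.
Chebyshev's inequality: Pr(|W − μ| ≥ t) ≤ Var(W)/t² = 249/1156 = 0.2154.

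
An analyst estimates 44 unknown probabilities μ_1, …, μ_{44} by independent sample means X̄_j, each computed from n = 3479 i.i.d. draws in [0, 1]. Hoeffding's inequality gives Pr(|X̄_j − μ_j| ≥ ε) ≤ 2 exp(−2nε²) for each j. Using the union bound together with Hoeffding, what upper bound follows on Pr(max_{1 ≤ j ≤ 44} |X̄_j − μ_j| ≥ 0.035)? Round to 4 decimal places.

0.0175

Per-experiment Hoeffding bound: 2·exp(−2·3479·0.035²) = 2·exp(−8.52355) = 0.00039747.
Union bound over 44 events: 44·0.00039747 = 0.01749.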